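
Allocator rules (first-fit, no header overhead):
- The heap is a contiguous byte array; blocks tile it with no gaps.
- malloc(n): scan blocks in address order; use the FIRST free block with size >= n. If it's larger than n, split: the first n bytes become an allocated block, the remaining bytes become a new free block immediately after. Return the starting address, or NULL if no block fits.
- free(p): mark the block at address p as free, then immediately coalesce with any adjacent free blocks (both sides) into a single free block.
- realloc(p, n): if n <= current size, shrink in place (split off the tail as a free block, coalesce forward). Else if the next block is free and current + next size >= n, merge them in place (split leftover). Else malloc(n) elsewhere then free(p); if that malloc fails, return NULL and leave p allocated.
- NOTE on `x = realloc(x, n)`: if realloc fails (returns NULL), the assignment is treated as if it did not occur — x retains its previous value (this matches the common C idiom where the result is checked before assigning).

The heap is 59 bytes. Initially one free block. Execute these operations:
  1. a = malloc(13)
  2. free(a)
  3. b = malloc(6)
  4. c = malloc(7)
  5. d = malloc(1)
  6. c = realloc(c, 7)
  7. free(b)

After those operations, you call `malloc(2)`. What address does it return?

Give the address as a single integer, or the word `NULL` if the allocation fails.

Answer: 0

Derivation:
Op 1: a = malloc(13) -> a = 0; heap: [0-12 ALLOC][13-58 FREE]
Op 2: free(a) -> (freed a); heap: [0-58 FREE]
Op 3: b = malloc(6) -> b = 0; heap: [0-5 ALLOC][6-58 FREE]
Op 4: c = malloc(7) -> c = 6; heap: [0-5 ALLOC][6-12 ALLOC][13-58 FREE]
Op 5: d = malloc(1) -> d = 13; heap: [0-5 ALLOC][6-12 ALLOC][13-13 ALLOC][14-58 FREE]
Op 6: c = realloc(c, 7) -> c = 6; heap: [0-5 ALLOC][6-12 ALLOC][13-13 ALLOC][14-58 FREE]
Op 7: free(b) -> (freed b); heap: [0-5 FREE][6-12 ALLOC][13-13 ALLOC][14-58 FREE]
malloc(2): first-fit scan over [0-5 FREE][6-12 ALLOC][13-13 ALLOC][14-58 FREE] -> 0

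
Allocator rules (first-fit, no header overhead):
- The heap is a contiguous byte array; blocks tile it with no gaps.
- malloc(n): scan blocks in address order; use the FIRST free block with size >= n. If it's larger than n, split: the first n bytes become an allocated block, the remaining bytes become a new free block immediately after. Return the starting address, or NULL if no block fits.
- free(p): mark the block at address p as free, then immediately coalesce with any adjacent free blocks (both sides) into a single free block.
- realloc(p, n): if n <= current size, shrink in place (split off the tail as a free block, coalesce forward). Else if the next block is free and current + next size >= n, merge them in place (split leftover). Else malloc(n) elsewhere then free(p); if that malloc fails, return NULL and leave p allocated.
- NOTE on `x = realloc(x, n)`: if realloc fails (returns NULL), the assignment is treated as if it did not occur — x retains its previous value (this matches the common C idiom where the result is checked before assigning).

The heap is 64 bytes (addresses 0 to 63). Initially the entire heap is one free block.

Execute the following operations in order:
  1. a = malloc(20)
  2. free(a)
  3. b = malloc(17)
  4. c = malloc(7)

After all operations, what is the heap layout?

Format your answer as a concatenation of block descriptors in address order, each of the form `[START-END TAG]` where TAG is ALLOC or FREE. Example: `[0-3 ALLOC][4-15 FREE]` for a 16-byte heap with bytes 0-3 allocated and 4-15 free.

Op 1: a = malloc(20) -> a = 0; heap: [0-19 ALLOC][20-63 FREE]
Op 2: free(a) -> (freed a); heap: [0-63 FREE]
Op 3: b = malloc(17) -> b = 0; heap: [0-16 ALLOC][17-63 FREE]
Op 4: c = malloc(7) -> c = 17; heap: [0-16 ALLOC][17-23 ALLOC][24-63 FREE]

Answer: [0-16 ALLOC][17-23 ALLOC][24-63 FREE]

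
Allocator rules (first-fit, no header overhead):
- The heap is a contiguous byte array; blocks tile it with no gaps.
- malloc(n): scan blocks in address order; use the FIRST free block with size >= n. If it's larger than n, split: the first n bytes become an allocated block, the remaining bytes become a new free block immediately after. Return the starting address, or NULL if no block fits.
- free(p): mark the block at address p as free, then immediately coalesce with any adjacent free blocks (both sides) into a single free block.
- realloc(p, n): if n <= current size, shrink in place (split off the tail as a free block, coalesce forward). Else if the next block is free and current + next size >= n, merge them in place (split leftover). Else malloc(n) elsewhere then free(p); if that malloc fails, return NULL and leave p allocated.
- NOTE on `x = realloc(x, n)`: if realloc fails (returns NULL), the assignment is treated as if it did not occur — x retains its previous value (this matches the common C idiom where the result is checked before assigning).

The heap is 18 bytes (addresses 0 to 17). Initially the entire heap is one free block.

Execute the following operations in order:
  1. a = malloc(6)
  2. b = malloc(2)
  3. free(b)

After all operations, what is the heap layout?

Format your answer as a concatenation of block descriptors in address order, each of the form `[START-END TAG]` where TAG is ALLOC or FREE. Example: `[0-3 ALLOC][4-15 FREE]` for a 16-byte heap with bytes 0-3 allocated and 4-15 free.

Answer: [0-5 ALLOC][6-17 FREE]

Derivation:
Op 1: a = malloc(6) -> a = 0; heap: [0-5 ALLOC][6-17 FREE]
Op 2: b = malloc(2) -> b = 6; heap: [0-5 ALLOC][6-7 ALLOC][8-17 FREE]
Op 3: free(b) -> (freed b); heap: [0-5 ALLOC][6-17 FREE]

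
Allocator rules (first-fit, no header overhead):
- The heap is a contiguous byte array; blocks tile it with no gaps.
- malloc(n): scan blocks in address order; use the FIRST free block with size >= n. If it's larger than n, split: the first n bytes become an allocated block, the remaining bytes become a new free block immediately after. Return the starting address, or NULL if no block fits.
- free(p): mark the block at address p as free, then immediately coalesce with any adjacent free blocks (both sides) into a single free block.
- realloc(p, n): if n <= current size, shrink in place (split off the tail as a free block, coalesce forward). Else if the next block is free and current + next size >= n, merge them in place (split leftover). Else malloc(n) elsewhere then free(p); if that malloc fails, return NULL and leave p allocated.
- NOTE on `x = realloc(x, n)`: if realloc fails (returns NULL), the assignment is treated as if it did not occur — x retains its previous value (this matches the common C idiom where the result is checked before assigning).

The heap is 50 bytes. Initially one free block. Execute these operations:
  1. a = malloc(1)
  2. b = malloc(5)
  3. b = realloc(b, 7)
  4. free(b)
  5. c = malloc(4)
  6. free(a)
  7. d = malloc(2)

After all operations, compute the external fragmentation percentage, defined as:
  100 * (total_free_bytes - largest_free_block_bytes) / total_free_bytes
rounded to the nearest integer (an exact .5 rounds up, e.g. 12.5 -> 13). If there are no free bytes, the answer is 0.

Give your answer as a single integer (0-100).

Answer: 2

Derivation:
Op 1: a = malloc(1) -> a = 0; heap: [0-0 ALLOC][1-49 FREE]
Op 2: b = malloc(5) -> b = 1; heap: [0-0 ALLOC][1-5 ALLOC][6-49 FREE]
Op 3: b = realloc(b, 7) -> b = 1; heap: [0-0 ALLOC][1-7 ALLOC][8-49 FREE]
Op 4: free(b) -> (freed b); heap: [0-0 ALLOC][1-49 FREE]
Op 5: c = malloc(4) -> c = 1; heap: [0-0 ALLOC][1-4 ALLOC][5-49 FREE]
Op 6: free(a) -> (freed a); heap: [0-0 FREE][1-4 ALLOC][5-49 FREE]
Op 7: d = malloc(2) -> d = 5; heap: [0-0 FREE][1-4 ALLOC][5-6 ALLOC][7-49 FREE]
Free blocks: [1 43] total_free=44 largest=43 -> 100*(44-43)/44 = 100/44 ≈ 2.273 -> rounds to 2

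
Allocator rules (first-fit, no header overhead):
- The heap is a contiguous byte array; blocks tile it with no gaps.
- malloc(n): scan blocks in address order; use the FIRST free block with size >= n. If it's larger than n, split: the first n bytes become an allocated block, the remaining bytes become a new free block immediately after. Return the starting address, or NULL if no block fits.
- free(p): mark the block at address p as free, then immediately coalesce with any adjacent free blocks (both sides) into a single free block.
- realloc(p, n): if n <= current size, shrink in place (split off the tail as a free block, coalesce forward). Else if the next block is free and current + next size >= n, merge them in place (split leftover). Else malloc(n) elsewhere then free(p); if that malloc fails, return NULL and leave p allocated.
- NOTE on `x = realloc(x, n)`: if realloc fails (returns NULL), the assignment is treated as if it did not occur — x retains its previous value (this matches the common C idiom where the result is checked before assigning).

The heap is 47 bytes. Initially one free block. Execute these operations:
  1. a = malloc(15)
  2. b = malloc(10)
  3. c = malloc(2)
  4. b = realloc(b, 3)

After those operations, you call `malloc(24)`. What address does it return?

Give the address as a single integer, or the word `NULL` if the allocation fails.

Op 1: a = malloc(15) -> a = 0; heap: [0-14 ALLOC][15-46 FREE]
Op 2: b = malloc(10) -> b = 15; heap: [0-14 ALLOC][15-24 ALLOC][25-46 FREE]
Op 3: c = malloc(2) -> c = 25; heap: [0-14 ALLOC][15-24 ALLOC][25-26 ALLOC][27-46 FREE]
Op 4: b = realloc(b, 3) -> b = 15; heap: [0-14 ALLOC][15-17 ALLOC][18-24 FREE][25-26 ALLOC][27-46 FREE]
malloc(24): first-fit scan over [0-14 ALLOC][15-17 ALLOC][18-24 FREE][25-26 ALLOC][27-46 FREE] -> NULL

Answer: NULL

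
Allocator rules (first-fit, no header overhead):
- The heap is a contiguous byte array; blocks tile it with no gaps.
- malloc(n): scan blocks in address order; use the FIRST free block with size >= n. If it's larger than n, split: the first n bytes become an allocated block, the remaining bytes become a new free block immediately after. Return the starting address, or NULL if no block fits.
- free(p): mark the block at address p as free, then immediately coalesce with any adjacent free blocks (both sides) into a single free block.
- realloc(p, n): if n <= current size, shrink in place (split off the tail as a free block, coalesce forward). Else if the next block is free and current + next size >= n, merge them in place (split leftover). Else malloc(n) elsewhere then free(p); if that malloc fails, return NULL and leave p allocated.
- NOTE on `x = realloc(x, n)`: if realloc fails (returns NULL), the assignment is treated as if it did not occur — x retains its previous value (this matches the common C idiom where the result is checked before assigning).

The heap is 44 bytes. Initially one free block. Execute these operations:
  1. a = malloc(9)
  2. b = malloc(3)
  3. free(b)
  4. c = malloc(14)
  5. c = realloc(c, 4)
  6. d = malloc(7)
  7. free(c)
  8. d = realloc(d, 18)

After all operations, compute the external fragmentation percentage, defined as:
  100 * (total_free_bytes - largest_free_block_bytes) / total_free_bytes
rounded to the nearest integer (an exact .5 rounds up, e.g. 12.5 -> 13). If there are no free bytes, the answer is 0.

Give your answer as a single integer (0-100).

Op 1: a = malloc(9) -> a = 0; heap: [0-8 ALLOC][9-43 FREE]
Op 2: b = malloc(3) -> b = 9; heap: [0-8 ALLOC][9-11 ALLOC][12-43 FREE]
Op 3: free(b) -> (freed b); heap: [0-8 ALLOC][9-43 FREE]
Op 4: c = malloc(14) -> c = 9; heap: [0-8 ALLOC][9-22 ALLOC][23-43 FREE]
Op 5: c = realloc(c, 4) -> c = 9; heap: [0-8 ALLOC][9-12 ALLOC][13-43 FREE]
Op 6: d = malloc(7) -> d = 13; heap: [0-8 ALLOC][9-12 ALLOC][13-19 ALLOC][20-43 FREE]
Op 7: free(c) -> (freed c); heap: [0-8 ALLOC][9-12 FREE][13-19 ALLOC][20-43 FREE]
Op 8: d = realloc(d, 18) -> d = 13; heap: [0-8 ALLOC][9-12 FREE][13-30 ALLOC][31-43 FREE]
Free blocks: [4 13] total_free=17 largest=13 -> 100*(17-13)/17 = 400/17 ≈ 23.529 -> rounds to 24

Answer: 24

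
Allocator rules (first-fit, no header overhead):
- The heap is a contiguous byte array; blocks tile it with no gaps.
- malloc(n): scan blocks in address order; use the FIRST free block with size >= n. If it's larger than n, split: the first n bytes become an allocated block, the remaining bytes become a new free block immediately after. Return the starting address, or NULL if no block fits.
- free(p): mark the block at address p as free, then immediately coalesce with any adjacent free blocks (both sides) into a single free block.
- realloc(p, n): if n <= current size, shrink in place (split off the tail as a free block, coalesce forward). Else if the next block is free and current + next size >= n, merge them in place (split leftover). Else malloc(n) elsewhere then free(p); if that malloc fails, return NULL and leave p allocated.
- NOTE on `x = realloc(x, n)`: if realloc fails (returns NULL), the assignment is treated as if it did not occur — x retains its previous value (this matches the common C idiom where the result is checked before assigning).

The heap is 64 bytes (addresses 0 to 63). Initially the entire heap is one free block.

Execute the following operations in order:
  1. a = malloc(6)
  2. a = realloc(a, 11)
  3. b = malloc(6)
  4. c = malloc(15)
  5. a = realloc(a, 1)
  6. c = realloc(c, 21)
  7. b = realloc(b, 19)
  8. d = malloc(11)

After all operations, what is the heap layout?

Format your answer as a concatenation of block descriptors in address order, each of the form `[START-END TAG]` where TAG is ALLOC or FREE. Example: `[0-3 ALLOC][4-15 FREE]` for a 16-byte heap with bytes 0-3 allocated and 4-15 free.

Op 1: a = malloc(6) -> a = 0; heap: [0-5 ALLOC][6-63 FREE]
Op 2: a = realloc(a, 11) -> a = 0; heap: [0-10 ALLOC][11-63 FREE]
Op 3: b = malloc(6) -> b = 11; heap: [0-10 ALLOC][11-16 ALLOC][17-63 FREE]
Op 4: c = malloc(15) -> c = 17; heap: [0-10 ALLOC][11-16 ALLOC][17-31 ALLOC][32-63 FREE]
Op 5: a = realloc(a, 1) -> a = 0; heap: [0-0 ALLOC][1-10 FREE][11-16 ALLOC][17-31 ALLOC][32-63 FREE]
Op 6: c = realloc(c, 21) -> c = 17; heap: [0-0 ALLOC][1-10 FREE][11-16 ALLOC][17-37 ALLOC][38-63 FREE]
Op 7: b = realloc(b, 19) -> b = 38; heap: [0-0 ALLOC][1-16 FREE][17-37 ALLOC][38-56 ALLOC][57-63 FREE]
Op 8: d = malloc(11) -> d = 1; heap: [0-0 ALLOC][1-11 ALLOC][12-16 FREE][17-37 ALLOC][38-56 ALLOC][57-63 FREE]

Answer: [0-0 ALLOC][1-11 ALLOC][12-16 FREE][17-37 ALLOC][38-56 ALLOC][57-63 FREE]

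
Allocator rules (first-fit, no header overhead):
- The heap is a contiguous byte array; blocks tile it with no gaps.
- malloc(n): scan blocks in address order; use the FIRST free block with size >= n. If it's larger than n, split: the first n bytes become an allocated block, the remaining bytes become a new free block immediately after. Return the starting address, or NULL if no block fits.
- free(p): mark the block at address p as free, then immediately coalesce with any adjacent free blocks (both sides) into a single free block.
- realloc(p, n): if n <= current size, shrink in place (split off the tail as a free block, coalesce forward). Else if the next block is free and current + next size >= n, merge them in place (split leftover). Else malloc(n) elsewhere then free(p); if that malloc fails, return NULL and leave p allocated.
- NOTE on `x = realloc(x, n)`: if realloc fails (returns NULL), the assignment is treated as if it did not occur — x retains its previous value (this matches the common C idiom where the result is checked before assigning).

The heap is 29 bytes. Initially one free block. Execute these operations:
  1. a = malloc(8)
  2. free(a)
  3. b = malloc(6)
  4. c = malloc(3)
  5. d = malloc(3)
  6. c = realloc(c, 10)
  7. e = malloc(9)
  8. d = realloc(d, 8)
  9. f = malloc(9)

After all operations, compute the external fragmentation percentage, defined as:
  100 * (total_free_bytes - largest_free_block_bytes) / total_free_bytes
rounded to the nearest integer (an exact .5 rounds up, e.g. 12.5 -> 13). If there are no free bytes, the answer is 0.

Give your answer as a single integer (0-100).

Answer: 30

Derivation:
Op 1: a = malloc(8) -> a = 0; heap: [0-7 ALLOC][8-28 FREE]
Op 2: free(a) -> (freed a); heap: [0-28 FREE]
Op 3: b = malloc(6) -> b = 0; heap: [0-5 ALLOC][6-28 FREE]
Op 4: c = malloc(3) -> c = 6; heap: [0-5 ALLOC][6-8 ALLOC][9-28 FREE]
Op 5: d = malloc(3) -> d = 9; heap: [0-5 ALLOC][6-8 ALLOC][9-11 ALLOC][12-28 FREE]
Op 6: c = realloc(c, 10) -> c = 12; heap: [0-5 ALLOC][6-8 FREE][9-11 ALLOC][12-21 ALLOC][22-28 FREE]
Op 7: e = malloc(9) -> e = NULL; heap: [0-5 ALLOC][6-8 FREE][9-11 ALLOC][12-21 ALLOC][22-28 FREE]
Op 8: d = realloc(d, 8) -> NULL (d unchanged); heap: [0-5 ALLOC][6-8 FREE][9-11 ALLOC][12-21 ALLOC][22-28 FREE]
Op 9: f = malloc(9) -> f = NULL; heap: [0-5 ALLOC][6-8 FREE][9-11 ALLOC][12-21 ALLOC][22-28 FREE]
Free blocks: [3 7] total_free=10 largest=7 -> 100*(10-7)/10 = 300/10 = 30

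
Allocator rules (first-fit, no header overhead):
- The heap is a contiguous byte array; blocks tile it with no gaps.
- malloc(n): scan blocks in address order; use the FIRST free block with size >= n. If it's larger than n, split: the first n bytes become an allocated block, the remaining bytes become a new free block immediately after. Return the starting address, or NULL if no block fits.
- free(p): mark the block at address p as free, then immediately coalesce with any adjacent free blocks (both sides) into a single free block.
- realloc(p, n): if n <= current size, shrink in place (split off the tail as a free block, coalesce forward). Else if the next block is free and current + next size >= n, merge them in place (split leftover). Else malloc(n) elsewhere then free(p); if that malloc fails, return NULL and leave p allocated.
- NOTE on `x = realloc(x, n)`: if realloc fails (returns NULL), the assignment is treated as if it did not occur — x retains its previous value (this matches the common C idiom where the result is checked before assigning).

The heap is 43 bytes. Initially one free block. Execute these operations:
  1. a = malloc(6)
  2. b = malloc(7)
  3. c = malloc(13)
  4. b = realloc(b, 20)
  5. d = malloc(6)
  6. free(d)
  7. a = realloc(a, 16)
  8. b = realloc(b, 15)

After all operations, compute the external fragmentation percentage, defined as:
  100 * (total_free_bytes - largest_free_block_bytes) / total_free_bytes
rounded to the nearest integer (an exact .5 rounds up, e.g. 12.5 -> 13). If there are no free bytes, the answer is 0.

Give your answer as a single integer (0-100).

Op 1: a = malloc(6) -> a = 0; heap: [0-5 ALLOC][6-42 FREE]
Op 2: b = malloc(7) -> b = 6; heap: [0-5 ALLOC][6-12 ALLOC][13-42 FREE]
Op 3: c = malloc(13) -> c = 13; heap: [0-5 ALLOC][6-12 ALLOC][13-25 ALLOC][26-42 FREE]
Op 4: b = realloc(b, 20) -> NULL (b unchanged); heap: [0-5 ALLOC][6-12 ALLOC][13-25 ALLOC][26-42 FREE]
Op 5: d = malloc(6) -> d = 26; heap: [0-5 ALLOC][6-12 ALLOC][13-25 ALLOC][26-31 ALLOC][32-42 FREE]
Op 6: free(d) -> (freed d); heap: [0-5 ALLOC][6-12 ALLOC][13-25 ALLOC][26-42 FREE]
Op 7: a = realloc(a, 16) -> a = 26; heap: [0-5 FREE][6-12 ALLOC][13-25 ALLOC][26-41 ALLOC][42-42 FREE]
Op 8: b = realloc(b, 15) -> NULL (b unchanged); heap: [0-5 FREE][6-12 ALLOC][13-25 ALLOC][26-41 ALLOC][42-42 FREE]
Free blocks: [6 1] total_free=7 largest=6 -> 100*(7-6)/7 = 100/7 ≈ 14.286 -> rounds to 14

Answer: 14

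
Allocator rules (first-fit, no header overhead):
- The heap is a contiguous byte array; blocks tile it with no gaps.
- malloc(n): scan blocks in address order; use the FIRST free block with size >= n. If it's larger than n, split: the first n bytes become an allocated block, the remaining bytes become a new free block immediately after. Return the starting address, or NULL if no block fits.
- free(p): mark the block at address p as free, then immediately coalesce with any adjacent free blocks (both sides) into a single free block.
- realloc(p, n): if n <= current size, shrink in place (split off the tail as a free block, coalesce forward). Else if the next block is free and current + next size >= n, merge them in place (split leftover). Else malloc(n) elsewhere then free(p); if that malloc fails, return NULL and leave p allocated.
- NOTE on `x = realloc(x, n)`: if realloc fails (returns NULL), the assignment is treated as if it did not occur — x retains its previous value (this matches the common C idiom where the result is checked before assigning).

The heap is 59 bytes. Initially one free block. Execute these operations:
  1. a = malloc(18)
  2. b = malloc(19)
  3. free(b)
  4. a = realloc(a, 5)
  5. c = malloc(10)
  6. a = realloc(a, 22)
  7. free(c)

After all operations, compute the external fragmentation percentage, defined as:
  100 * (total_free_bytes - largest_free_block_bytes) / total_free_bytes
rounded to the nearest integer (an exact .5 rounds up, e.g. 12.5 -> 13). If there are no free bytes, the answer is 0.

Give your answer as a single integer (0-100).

Op 1: a = malloc(18) -> a = 0; heap: [0-17 ALLOC][18-58 FREE]
Op 2: b = malloc(19) -> b = 18; heap: [0-17 ALLOC][18-36 ALLOC][37-58 FREE]
Op 3: free(b) -> (freed b); heap: [0-17 ALLOC][18-58 FREE]
Op 4: a = realloc(a, 5) -> a = 0; heap: [0-4 ALLOC][5-58 FREE]
Op 5: c = malloc(10) -> c = 5; heap: [0-4 ALLOC][5-14 ALLOC][15-58 FREE]
Op 6: a = realloc(a, 22) -> a = 15; heap: [0-4 FREE][5-14 ALLOC][15-36 ALLOC][37-58 FREE]
Op 7: free(c) -> (freed c); heap: [0-14 FREE][15-36 ALLOC][37-58 FREE]
Free blocks: [15 22] total_free=37 largest=22 -> 100*(37-22)/37 = 1500/37 ≈ 40.541 -> rounds to 41

Answer: 41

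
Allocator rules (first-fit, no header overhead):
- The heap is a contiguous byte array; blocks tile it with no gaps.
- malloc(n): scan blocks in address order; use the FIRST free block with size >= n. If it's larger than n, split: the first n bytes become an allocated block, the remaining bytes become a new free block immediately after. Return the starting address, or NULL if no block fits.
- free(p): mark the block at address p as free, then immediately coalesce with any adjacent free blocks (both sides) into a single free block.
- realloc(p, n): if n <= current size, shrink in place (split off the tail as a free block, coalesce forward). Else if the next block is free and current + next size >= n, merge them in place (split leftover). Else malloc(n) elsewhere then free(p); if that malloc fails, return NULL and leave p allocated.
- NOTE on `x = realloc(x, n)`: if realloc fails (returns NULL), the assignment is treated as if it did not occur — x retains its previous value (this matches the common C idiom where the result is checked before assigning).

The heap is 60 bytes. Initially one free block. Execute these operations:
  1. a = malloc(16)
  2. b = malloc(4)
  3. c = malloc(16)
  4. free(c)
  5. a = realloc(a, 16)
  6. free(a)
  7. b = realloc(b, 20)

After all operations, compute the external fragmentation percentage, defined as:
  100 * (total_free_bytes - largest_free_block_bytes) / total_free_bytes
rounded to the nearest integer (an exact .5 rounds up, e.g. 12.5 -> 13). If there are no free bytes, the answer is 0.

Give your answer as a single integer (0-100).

Answer: 40

Derivation:
Op 1: a = malloc(16) -> a = 0; heap: [0-15 ALLOC][16-59 FREE]
Op 2: b = malloc(4) -> b = 16; heap: [0-15 ALLOC][16-19 ALLOC][20-59 FREE]
Op 3: c = malloc(16) -> c = 20; heap: [0-15 ALLOC][16-19 ALLOC][20-35 ALLOC][36-59 FREE]
Op 4: free(c) -> (freed c); heap: [0-15 ALLOC][16-19 ALLOC][20-59 FREE]
Op 5: a = realloc(a, 16) -> a = 0; heap: [0-15 ALLOC][16-19 ALLOC][20-59 FREE]
Op 6: free(a) -> (freed a); heap: [0-15 FREE][16-19 ALLOC][20-59 FREE]
Op 7: b = realloc(b, 20) -> b = 16; heap: [0-15 FREE][16-35 ALLOC][36-59 FREE]
Free blocks: [16 24] total_free=40 largest=24 -> 100*(40-24)/40 = 1600/40 = 40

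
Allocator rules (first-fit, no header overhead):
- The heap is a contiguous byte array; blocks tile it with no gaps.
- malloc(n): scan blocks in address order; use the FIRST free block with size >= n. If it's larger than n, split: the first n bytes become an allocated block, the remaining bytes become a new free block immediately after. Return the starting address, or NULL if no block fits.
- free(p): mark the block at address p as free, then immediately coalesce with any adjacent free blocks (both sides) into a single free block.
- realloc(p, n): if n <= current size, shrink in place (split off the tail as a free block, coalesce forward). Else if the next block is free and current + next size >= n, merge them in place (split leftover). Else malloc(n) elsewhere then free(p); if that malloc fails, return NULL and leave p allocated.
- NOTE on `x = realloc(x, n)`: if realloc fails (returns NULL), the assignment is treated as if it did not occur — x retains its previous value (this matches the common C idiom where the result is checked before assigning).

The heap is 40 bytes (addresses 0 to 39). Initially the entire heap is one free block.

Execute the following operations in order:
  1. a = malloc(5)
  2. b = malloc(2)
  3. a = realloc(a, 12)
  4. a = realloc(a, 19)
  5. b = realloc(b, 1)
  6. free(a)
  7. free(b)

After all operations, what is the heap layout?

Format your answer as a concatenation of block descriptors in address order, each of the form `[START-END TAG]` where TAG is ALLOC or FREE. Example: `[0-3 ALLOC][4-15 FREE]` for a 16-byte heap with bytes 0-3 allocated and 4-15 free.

Op 1: a = malloc(5) -> a = 0; heap: [0-4 ALLOC][5-39 FREE]
Op 2: b = malloc(2) -> b = 5; heap: [0-4 ALLOC][5-6 ALLOC][7-39 FREE]
Op 3: a = realloc(a, 12) -> a = 7; heap: [0-4 FREE][5-6 ALLOC][7-18 ALLOC][19-39 FREE]
Op 4: a = realloc(a, 19) -> a = 7; heap: [0-4 FREE][5-6 ALLOC][7-25 ALLOC][26-39 FREE]
Op 5: b = realloc(b, 1) -> b = 5; heap: [0-4 FREE][5-5 ALLOC][6-6 FREE][7-25 ALLOC][26-39 FREE]
Op 6: free(a) -> (freed a); heap: [0-4 FREE][5-5 ALLOC][6-39 FREE]
Op 7: free(b) -> (freed b); heap: [0-39 FREE]

Answer: [0-39 FREE]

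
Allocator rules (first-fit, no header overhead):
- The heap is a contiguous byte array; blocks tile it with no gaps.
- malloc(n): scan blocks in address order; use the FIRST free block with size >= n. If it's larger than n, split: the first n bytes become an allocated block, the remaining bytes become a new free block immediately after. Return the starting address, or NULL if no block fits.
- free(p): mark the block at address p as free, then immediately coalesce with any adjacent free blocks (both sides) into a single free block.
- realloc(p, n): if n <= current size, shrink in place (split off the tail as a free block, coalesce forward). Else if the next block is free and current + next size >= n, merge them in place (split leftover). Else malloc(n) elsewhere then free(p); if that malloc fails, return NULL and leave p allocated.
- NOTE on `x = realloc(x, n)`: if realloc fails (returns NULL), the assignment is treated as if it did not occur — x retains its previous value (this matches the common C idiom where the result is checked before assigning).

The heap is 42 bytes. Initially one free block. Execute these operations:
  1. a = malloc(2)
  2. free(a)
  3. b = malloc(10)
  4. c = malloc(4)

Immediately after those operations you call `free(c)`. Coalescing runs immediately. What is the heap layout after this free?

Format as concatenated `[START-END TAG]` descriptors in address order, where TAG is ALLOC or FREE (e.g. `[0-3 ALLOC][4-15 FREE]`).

Answer: [0-9 ALLOC][10-41 FREE]

Derivation:
Op 1: a = malloc(2) -> a = 0; heap: [0-1 ALLOC][2-41 FREE]
Op 2: free(a) -> (freed a); heap: [0-41 FREE]
Op 3: b = malloc(10) -> b = 0; heap: [0-9 ALLOC][10-41 FREE]
Op 4: c = malloc(4) -> c = 10; heap: [0-9 ALLOC][10-13 ALLOC][14-41 FREE]
free(c): c = 10 -> block [10-13 ALLOC]; mark free, coalesce with adjacent free neighbors -> [0-9 ALLOC][10-41 FREE]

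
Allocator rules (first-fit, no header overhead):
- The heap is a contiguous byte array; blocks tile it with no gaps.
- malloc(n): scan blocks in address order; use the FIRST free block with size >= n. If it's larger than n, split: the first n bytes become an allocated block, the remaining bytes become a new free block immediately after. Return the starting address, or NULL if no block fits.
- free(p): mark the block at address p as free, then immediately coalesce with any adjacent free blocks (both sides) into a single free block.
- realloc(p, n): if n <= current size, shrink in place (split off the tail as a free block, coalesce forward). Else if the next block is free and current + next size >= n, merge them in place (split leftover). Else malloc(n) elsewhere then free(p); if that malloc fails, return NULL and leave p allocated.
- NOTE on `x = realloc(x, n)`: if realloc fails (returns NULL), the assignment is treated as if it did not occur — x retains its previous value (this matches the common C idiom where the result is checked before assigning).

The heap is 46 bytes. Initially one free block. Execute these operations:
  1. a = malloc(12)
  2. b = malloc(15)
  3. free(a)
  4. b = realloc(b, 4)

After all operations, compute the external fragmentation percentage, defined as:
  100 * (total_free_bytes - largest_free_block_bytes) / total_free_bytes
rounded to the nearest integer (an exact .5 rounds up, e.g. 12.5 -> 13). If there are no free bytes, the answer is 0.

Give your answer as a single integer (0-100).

Op 1: a = malloc(12) -> a = 0; heap: [0-11 ALLOC][12-45 FREE]
Op 2: b = malloc(15) -> b = 12; heap: [0-11 ALLOC][12-26 ALLOC][27-45 FREE]
Op 3: free(a) -> (freed a); heap: [0-11 FREE][12-26 ALLOC][27-45 FREE]
Op 4: b = realloc(b, 4) -> b = 12; heap: [0-11 FREE][12-15 ALLOC][16-45 FREE]
Free blocks: [12 30] total_free=42 largest=30 -> 100*(42-30)/42 = 1200/42 ≈ 28.571 -> rounds to 29

Answer: 29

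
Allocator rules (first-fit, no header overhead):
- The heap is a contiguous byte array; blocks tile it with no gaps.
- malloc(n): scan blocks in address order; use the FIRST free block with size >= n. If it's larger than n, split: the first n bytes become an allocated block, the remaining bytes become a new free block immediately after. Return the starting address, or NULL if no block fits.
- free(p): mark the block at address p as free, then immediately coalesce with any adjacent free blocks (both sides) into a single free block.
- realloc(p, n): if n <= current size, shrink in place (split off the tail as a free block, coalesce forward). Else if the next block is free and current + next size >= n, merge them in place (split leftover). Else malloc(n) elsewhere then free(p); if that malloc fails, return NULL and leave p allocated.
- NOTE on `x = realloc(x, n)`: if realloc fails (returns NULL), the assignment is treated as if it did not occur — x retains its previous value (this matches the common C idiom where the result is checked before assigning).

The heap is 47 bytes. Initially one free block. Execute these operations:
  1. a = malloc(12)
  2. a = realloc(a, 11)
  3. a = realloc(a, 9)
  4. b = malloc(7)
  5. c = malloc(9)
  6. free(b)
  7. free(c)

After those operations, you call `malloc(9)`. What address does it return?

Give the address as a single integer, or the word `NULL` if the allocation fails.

Op 1: a = malloc(12) -> a = 0; heap: [0-11 ALLOC][12-46 FREE]
Op 2: a = realloc(a, 11) -> a = 0; heap: [0-10 ALLOC][11-46 FREE]
Op 3: a = realloc(a, 9) -> a = 0; heap: [0-8 ALLOC][9-46 FREE]
Op 4: b = malloc(7) -> b = 9; heap: [0-8 ALLOC][9-15 ALLOC][16-46 FREE]
Op 5: c = malloc(9) -> c = 16; heap: [0-8 ALLOC][9-15 ALLOC][16-24 ALLOC][25-46 FREE]
Op 6: free(b) -> (freed b); heap: [0-8 ALLOC][9-15 FREE][16-24 ALLOC][25-46 FREE]
Op 7: free(c) -> (freed c); heap: [0-8 ALLOC][9-46 FREE]
malloc(9): first-fit scan over [0-8 ALLOC][9-46 FREE] -> 9

Answer: 9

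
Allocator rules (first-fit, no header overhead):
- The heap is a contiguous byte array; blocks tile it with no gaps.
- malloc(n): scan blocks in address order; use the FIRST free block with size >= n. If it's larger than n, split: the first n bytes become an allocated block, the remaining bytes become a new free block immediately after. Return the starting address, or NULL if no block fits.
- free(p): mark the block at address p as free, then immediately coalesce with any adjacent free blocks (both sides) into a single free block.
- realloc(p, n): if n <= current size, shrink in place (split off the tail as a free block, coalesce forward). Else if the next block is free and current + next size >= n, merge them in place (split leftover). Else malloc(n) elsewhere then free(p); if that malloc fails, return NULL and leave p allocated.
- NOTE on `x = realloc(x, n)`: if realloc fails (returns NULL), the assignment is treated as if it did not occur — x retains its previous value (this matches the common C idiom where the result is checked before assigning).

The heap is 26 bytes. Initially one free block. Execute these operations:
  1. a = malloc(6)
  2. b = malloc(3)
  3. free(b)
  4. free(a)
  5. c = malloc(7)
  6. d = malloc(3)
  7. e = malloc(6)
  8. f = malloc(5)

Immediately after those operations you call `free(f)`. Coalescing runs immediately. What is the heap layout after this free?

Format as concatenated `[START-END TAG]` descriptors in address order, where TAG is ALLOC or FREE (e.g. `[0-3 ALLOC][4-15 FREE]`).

Op 1: a = malloc(6) -> a = 0; heap: [0-5 ALLOC][6-25 FREE]
Op 2: b = malloc(3) -> b = 6; heap: [0-5 ALLOC][6-8 ALLOC][9-25 FREE]
Op 3: free(b) -> (freed b); heap: [0-5 ALLOC][6-25 FREE]
Op 4: free(a) -> (freed a); heap: [0-25 FREE]
Op 5: c = malloc(7) -> c = 0; heap: [0-6 ALLOC][7-25 FREE]
Op 6: d = malloc(3) -> d = 7; heap: [0-6 ALLOC][7-9 ALLOC][10-25 FREE]
Op 7: e = malloc(6) -> e = 10; heap: [0-6 ALLOC][7-9 ALLOC][10-15 ALLOC][16-25 FREE]
Op 8: f = malloc(5) -> f = 16; heap: [0-6 ALLOC][7-9 ALLOC][10-15 ALLOC][16-20 ALLOC][21-25 FREE]
free(f): f = 16 -> block [16-20 ALLOC]; mark free, coalesce with adjacent free neighbors -> [0-6 ALLOC][7-9 ALLOC][10-15 ALLOC][16-25 FREE]

Answer: [0-6 ALLOC][7-9 ALLOC][10-15 ALLOC][16-25 FREE]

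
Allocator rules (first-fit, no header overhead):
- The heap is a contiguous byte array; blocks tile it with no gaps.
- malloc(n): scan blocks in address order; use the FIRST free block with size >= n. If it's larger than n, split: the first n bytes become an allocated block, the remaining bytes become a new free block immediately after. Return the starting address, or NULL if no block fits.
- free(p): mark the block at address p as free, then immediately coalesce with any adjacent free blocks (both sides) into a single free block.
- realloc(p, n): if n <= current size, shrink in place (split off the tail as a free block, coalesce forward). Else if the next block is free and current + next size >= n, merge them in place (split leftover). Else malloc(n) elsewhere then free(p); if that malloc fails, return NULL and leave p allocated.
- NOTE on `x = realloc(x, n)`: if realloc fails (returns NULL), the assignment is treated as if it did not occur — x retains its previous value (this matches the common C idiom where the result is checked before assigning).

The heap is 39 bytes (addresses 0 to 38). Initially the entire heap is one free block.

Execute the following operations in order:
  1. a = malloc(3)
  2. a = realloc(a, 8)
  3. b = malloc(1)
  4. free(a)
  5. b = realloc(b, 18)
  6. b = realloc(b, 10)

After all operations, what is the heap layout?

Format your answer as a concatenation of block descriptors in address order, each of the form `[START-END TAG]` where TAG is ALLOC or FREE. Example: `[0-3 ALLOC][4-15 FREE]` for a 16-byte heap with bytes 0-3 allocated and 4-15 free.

Op 1: a = malloc(3) -> a = 0; heap: [0-2 ALLOC][3-38 FREE]
Op 2: a = realloc(a, 8) -> a = 0; heap: [0-7 ALLOC][8-38 FREE]
Op 3: b = malloc(1) -> b = 8; heap: [0-7 ALLOC][8-8 ALLOC][9-38 FREE]
Op 4: free(a) -> (freed a); heap: [0-7 FREE][8-8 ALLOC][9-38 FREE]
Op 5: b = realloc(b, 18) -> b = 8; heap: [0-7 FREE][8-25 ALLOC][26-38 FREE]
Op 6: b = realloc(b, 10) -> b = 8; heap: [0-7 FREE][8-17 ALLOC][18-38 FREE]

Answer: [0-7 FREE][8-17 ALLOC][18-38 FREE]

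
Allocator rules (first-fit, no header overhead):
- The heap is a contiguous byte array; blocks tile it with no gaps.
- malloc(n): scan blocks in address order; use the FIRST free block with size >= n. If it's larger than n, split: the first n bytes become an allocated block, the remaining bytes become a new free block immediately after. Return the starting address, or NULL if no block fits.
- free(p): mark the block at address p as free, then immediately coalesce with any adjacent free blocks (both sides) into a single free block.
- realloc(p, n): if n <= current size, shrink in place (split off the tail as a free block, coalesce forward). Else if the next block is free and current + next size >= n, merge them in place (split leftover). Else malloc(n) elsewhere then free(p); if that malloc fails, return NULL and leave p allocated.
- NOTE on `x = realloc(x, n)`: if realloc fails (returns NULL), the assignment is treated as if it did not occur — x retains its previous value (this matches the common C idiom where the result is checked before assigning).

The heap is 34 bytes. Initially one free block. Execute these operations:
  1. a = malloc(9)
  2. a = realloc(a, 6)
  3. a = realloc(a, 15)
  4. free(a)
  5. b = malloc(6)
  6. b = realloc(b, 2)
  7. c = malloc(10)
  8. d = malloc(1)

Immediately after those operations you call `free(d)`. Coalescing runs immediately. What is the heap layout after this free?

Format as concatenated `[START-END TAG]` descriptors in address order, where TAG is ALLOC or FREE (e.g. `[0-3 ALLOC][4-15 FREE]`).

Answer: [0-1 ALLOC][2-11 ALLOC][12-33 FREE]

Derivation:
Op 1: a = malloc(9) -> a = 0; heap: [0-8 ALLOC][9-33 FREE]
Op 2: a = realloc(a, 6) -> a = 0; heap: [0-5 ALLOC][6-33 FREE]
Op 3: a = realloc(a, 15) -> a = 0; heap: [0-14 ALLOC][15-33 FREE]
Op 4: free(a) -> (freed a); heap: [0-33 FREE]
Op 5: b = malloc(6) -> b = 0; heap: [0-5 ALLOC][6-33 FREE]
Op 6: b = realloc(b, 2) -> b = 0; heap: [0-1 ALLOC][2-33 FREE]
Op 7: c = malloc(10) -> c = 2; heap: [0-1 ALLOC][2-11 ALLOC][12-33 FREE]
Op 8: d = malloc(1) -> d = 12; heap: [0-1 ALLOC][2-11 ALLOC][12-12 ALLOC][13-33 FREE]
free(d): d = 12 -> block [12-12 ALLOC]; mark free, coalesce with adjacent free neighbors -> [0-1 ALLOC][2-11 ALLOC][12-33 FREE]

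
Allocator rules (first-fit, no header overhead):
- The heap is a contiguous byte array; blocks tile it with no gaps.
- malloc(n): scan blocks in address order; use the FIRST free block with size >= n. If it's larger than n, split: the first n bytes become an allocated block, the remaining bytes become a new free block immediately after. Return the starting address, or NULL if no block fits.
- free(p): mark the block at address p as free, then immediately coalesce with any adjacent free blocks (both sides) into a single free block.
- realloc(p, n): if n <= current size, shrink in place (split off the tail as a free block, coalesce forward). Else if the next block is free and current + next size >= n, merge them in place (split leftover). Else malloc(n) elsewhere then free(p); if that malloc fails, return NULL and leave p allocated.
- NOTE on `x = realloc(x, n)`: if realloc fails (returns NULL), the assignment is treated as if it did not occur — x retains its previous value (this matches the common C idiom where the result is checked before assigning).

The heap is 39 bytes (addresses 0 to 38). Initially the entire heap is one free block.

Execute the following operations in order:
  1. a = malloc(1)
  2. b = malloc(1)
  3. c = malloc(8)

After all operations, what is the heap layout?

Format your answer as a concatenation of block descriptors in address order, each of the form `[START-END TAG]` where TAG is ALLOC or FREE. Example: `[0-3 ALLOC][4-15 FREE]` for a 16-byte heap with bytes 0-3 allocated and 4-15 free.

Op 1: a = malloc(1) -> a = 0; heap: [0-0 ALLOC][1-38 FREE]
Op 2: b = malloc(1) -> b = 1; heap: [0-0 ALLOC][1-1 ALLOC][2-38 FREE]
Op 3: c = malloc(8) -> c = 2; heap: [0-0 ALLOC][1-1 ALLOC][2-9 ALLOC][10-38 FREE]

Answer: [0-0 ALLOC][1-1 ALLOC][2-9 ALLOC][10-38 FREE]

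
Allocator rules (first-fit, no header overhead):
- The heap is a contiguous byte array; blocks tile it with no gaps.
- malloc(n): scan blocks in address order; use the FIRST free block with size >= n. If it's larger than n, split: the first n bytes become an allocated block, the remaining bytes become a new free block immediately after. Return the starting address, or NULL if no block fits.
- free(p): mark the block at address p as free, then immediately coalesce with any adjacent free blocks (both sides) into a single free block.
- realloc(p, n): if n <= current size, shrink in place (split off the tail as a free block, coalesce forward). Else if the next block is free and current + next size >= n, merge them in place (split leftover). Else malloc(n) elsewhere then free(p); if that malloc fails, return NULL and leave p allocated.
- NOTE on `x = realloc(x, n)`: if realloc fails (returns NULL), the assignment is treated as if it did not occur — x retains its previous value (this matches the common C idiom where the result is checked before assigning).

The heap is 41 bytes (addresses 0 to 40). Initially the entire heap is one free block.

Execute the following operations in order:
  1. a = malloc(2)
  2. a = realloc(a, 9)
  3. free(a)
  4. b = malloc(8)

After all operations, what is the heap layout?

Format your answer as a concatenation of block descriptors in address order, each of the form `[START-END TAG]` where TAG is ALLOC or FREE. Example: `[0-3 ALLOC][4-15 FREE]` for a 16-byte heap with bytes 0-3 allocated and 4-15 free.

Op 1: a = malloc(2) -> a = 0; heap: [0-1 ALLOC][2-40 FREE]
Op 2: a = realloc(a, 9) -> a = 0; heap: [0-8 ALLOC][9-40 FREE]
Op 3: free(a) -> (freed a); heap: [0-40 FREE]
Op 4: b = malloc(8) -> b = 0; heap: [0-7 ALLOC][8-40 FREE]

Answer: [0-7 ALLOC][8-40 FREE]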